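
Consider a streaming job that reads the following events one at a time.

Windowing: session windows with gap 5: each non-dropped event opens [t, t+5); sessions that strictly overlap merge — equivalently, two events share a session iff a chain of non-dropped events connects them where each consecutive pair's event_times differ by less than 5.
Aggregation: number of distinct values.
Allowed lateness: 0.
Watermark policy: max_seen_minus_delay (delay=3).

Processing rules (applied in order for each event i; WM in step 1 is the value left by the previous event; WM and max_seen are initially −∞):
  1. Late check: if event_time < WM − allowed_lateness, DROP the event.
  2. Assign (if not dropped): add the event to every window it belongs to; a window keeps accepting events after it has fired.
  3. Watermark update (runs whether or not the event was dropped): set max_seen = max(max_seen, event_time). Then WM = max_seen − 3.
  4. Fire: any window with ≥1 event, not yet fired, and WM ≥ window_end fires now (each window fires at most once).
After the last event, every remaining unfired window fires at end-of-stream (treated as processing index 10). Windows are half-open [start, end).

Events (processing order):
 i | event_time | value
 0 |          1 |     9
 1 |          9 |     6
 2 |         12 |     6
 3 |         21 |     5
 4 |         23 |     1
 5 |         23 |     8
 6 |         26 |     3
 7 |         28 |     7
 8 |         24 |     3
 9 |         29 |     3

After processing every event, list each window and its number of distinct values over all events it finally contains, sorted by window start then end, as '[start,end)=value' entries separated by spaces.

[1,6)=1 [9,17)=1 [21,34)=5

i=0 t=1 v=9: → [1,6); WM=-2
i=1 t=9 v=6: → [9,14); WM=6
i=2 t=12 v=6: → [9,17); WM=9
i=3 t=21 v=5: → [21,26); WM=18
i=4 t=23 v=1: → [21,28); WM=20
i=5 t=23 v=8: → [21,28); WM=20
i=6 t=26 v=3: → [21,31); WM=23
i=7 t=28 v=7: → [21,33); WM=25
i=8 t=24 v=3: DROP (t<25-0); WM=25
i=9 t=29 v=3: → [21,34); WM=26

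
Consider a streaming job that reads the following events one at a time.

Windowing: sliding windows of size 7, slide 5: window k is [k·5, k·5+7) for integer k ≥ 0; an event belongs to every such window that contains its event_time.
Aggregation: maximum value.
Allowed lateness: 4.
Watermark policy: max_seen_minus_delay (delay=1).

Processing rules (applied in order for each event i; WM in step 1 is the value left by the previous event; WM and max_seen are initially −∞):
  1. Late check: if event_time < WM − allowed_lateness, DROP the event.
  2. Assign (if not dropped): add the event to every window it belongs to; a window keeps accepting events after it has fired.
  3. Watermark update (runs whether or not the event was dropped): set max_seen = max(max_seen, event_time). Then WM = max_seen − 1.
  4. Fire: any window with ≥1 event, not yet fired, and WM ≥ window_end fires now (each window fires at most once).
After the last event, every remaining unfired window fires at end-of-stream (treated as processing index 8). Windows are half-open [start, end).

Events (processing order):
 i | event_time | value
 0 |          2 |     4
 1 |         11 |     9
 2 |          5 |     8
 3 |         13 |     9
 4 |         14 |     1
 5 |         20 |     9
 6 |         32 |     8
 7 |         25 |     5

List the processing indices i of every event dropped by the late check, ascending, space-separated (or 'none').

i=0 t=2 v=4: → [0,7); WM=1
i=1 t=11 v=9: → [10,17),[5,12); WM=10; [0,7) fires=4
i=2 t=5 v=8: DROP (t<10-4); WM=10
i=3 t=13 v=9: → [10,17); WM=12; [5,12) fires=9
i=4 t=14 v=1: → [10,17); WM=13
i=5 t=20 v=9: → [20,27),[15,22); WM=19; [10,17) fires=9
i=6 t=32 v=8: → [30,37); WM=31; [15,22) fires=9 [20,27) fires=9
i=7 t=25 v=5: DROP (t<31-4); WM=31

2 7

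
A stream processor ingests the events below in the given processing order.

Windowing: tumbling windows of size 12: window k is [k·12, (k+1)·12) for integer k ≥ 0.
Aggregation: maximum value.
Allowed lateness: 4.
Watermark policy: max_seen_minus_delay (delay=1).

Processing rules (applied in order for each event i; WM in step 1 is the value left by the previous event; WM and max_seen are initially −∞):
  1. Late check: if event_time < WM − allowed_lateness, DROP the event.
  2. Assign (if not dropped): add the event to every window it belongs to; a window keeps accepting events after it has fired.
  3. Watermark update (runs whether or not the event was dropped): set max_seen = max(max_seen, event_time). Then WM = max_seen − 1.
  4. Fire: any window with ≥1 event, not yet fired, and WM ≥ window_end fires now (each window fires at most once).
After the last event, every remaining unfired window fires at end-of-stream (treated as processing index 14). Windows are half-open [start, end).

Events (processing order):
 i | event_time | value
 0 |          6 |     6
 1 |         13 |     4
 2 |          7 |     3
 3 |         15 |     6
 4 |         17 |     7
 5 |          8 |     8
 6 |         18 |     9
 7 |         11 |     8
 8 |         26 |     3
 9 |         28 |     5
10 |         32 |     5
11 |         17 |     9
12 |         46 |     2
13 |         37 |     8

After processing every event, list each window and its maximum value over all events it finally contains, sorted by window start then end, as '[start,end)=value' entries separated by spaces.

[0,12)=6 [12,24)=9 [24,36)=5 [36,48)=2

i=0 t=6 v=6: → [0,12); WM=5
i=1 t=13 v=4: → [12,24); WM=12; [0,12) fires=6
i=2 t=7 v=3: DROP (t<12-4); WM=12
i=3 t=15 v=6: → [12,24); WM=14
i=4 t=17 v=7: → [12,24); WM=16
i=5 t=8 v=8: DROP (t<16-4); WM=16
i=6 t=18 v=9: → [12,24); WM=17
i=7 t=11 v=8: DROP (t<17-4); WM=17
i=8 t=26 v=3: → [24,36); WM=25; [12,24) fires=9
i=9 t=28 v=5: → [24,36); WM=27
i=10 t=32 v=5: → [24,36); WM=31
i=11 t=17 v=9: DROP (t<31-4); WM=31
i=12 t=46 v=2: → [36,48); WM=45; [24,36) fires=5
i=13 t=37 v=8: DROP (t<45-4); WM=45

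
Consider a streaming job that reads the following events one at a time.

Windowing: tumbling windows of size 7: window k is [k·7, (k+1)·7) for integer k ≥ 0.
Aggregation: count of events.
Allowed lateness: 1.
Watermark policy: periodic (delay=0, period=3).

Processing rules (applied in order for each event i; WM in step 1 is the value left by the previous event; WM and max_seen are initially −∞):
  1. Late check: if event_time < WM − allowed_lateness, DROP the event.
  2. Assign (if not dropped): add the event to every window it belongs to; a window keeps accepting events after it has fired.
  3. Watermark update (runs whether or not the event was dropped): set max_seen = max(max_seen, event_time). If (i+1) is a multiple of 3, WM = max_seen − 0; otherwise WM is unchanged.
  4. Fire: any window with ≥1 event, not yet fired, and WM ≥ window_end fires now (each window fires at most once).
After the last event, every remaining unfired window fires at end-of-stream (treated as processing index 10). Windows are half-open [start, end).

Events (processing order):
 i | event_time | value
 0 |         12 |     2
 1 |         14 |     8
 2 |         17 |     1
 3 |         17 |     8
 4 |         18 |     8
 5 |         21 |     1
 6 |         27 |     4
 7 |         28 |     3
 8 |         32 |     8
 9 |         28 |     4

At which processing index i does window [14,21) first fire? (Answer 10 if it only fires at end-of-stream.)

i=0 t=12 v=2: → [7,14); WM=−∞
i=1 t=14 v=8: → [14,21); WM=−∞
i=2 t=17 v=1: → [14,21); WM=17; [7,14) fires=1
i=3 t=17 v=8: → [14,21); WM=17
i=4 t=18 v=8: → [14,21); WM=17
i=5 t=21 v=1: → [21,28); WM=21; [14,21) fires=4
i=6 t=27 v=4: → [21,28); WM=21
i=7 t=28 v=3: → [28,35); WM=21
i=8 t=32 v=8: → [28,35); WM=32; [21,28) fires=2
i=9 t=28 v=4: DROP (t<32-1); WM=32

5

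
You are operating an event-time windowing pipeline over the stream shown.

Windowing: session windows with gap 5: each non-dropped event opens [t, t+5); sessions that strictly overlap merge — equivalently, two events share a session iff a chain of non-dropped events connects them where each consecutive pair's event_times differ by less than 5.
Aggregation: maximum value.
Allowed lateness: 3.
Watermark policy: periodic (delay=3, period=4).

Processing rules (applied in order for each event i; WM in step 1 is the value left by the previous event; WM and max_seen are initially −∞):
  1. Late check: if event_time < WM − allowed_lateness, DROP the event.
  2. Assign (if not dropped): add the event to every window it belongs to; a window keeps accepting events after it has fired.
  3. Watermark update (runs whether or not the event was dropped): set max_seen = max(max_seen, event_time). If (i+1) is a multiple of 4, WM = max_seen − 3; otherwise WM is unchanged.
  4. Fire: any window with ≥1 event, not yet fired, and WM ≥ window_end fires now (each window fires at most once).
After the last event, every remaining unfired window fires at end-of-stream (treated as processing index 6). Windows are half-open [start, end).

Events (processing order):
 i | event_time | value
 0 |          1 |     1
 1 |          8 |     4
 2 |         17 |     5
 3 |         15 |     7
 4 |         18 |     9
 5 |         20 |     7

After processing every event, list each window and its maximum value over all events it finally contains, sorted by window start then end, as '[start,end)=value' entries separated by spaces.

[1,6)=1 [8,13)=4 [15,25)=9

i=0 t=1 v=1: → [1,6); WM=−∞
i=1 t=8 v=4: → [8,13); WM=−∞
i=2 t=17 v=5: → [17,22); WM=−∞
i=3 t=15 v=7: → [15,22); WM=14
i=4 t=18 v=9: → [15,23); WM=14
i=5 t=20 v=7: → [15,25); WM=14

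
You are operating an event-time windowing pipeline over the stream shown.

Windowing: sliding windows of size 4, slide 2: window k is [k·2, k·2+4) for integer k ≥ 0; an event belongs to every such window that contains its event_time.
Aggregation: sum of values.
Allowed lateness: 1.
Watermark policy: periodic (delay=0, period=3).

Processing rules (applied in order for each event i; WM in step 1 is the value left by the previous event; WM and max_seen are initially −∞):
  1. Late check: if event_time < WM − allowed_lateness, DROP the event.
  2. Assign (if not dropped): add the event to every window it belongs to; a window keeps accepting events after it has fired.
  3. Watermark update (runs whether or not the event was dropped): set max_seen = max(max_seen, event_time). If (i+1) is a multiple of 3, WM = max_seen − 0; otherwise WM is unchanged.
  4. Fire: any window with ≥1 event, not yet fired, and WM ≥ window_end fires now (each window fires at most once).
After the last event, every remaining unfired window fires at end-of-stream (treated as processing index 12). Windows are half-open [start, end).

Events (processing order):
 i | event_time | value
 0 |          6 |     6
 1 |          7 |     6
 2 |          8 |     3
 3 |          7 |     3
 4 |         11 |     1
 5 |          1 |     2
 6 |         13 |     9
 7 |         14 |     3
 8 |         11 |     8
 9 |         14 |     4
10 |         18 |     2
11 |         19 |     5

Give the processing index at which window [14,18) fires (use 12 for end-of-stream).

11

i=0 t=6 v=6: → [6,10),[4,8); WM=−∞
i=1 t=7 v=6: → [6,10),[4,8); WM=−∞
i=2 t=8 v=3: → [8,12),[6,10); WM=8; [4,8) fires=12
i=3 t=7 v=3: → [6,10),[4,8); WM=8
i=4 t=11 v=1: → [10,14),[8,12); WM=8
i=5 t=1 v=2: DROP (t<8-1); WM=11; [6,10) fires=18
i=6 t=13 v=9: → [12,16),[10,14); WM=11
i=7 t=14 v=3: → [14,18),[12,16); WM=11
i=8 t=11 v=8: → [10,14),[8,12); WM=14; [8,12) fires=12 [10,14) fires=18
i=9 t=14 v=4: → [14,18),[12,16); WM=14
i=10 t=18 v=2: → [18,22),[16,20); WM=14
i=11 t=19 v=5: → [18,22),[16,20); WM=19; [12,16) fires=16 [14,18) fires=7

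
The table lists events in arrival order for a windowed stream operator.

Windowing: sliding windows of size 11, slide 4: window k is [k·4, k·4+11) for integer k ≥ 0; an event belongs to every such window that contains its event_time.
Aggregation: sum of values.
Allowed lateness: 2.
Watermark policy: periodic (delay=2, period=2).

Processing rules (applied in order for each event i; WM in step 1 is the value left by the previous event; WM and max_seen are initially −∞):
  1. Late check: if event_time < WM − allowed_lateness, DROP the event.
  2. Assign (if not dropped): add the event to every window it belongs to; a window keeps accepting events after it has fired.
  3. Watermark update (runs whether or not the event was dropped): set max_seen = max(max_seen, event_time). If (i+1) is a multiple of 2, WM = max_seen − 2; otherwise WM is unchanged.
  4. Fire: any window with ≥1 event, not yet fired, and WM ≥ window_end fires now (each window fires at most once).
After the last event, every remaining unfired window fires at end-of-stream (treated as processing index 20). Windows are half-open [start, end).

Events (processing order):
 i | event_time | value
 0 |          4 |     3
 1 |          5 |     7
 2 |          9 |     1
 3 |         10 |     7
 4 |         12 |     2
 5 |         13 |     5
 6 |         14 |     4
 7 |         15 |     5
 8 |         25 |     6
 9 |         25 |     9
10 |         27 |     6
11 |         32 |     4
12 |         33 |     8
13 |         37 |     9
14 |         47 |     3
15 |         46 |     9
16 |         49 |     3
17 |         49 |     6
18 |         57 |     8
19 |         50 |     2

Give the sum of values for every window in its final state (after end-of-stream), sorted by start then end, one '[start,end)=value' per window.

i=0 t=4 v=3: → [4,15),[0,11); WM=−∞
i=1 t=5 v=7: → [4,15),[0,11); WM=3
i=2 t=9 v=1: → [8,19),[4,15),[0,11); WM=3
i=3 t=10 v=7: → [8,19),[4,15),[0,11); WM=8
i=4 t=12 v=2: → [12,23),[8,19),[4,15); WM=8
i=5 t=13 v=5: → [12,23),[8,19),[4,15); WM=11; [0,11) fires=18
i=6 t=14 v=4: → [12,23),[8,19),[4,15); WM=11
i=7 t=15 v=5: → [12,23),[8,19); WM=13
i=8 t=25 v=6: → [24,35),[20,31),[16,27); WM=13
i=9 t=25 v=9: → [24,35),[20,31),[16,27); WM=23; [4,15) fires=29 [8,19) fires=24 [12,23) fires=16
i=10 t=27 v=6: → [24,35),[20,31); WM=23
i=11 t=32 v=4: → [32,43),[28,39),[24,35); WM=30; [16,27) fires=15
i=12 t=33 v=8: → [32,43),[28,39),[24,35); WM=30
i=13 t=37 v=9: → [36,47),[32,43),[28,39); WM=35; [20,31) fires=21 [24,35) fires=33
i=14 t=47 v=3: → [44,55),[40,51); WM=35
i=15 t=46 v=9: → [44,55),[40,51),[36,47); WM=45; [28,39) fires=21 [32,43) fires=21
i=16 t=49 v=3: → [48,59),[44,55),[40,51); WM=45
i=17 t=49 v=6: → [48,59),[44,55),[40,51); WM=47; [36,47) fires=18
i=18 t=57 v=8: → [56,67),[52,63),[48,59); WM=47
i=19 t=50 v=2: → [48,59),[44,55),[40,51); WM=55; [40,51) fires=23 [44,55) fires=23

[0,11)=18 [4,15)=29 [8,19)=24 [12,23)=16 [16,27)=15 [20,31)=21 [24,35)=33 [28,39)=21 [32,43)=21 [36,47)=18 [40,51)=23 [44,55)=23 [48,59)=19 [52,63)=8 [56,67)=8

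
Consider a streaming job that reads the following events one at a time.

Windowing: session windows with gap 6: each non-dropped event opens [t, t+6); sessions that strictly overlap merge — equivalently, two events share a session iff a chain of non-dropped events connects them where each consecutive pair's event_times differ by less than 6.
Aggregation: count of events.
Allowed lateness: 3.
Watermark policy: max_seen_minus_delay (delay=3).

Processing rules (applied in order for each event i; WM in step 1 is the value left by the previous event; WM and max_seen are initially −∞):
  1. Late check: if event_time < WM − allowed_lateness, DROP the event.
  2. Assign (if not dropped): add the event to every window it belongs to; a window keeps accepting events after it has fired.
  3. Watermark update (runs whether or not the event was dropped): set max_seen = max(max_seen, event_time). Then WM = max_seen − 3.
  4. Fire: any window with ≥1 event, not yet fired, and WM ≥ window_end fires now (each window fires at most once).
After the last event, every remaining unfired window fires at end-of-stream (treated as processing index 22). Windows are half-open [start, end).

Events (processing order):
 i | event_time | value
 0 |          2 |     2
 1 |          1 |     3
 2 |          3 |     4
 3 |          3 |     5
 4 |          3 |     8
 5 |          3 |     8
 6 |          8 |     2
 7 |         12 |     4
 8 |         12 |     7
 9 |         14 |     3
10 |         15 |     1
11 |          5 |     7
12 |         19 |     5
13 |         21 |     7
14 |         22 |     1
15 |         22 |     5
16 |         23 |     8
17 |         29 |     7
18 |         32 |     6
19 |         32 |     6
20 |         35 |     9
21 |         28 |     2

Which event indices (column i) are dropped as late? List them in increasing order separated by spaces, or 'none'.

i=0 t=2 v=2: → [2,8); WM=-1
i=1 t=1 v=3: → [1,8); WM=-1
i=2 t=3 v=4: → [1,9); WM=0
i=3 t=3 v=5: → [1,9); WM=0
i=4 t=3 v=8: → [1,9); WM=0
i=5 t=3 v=8: → [1,9); WM=0
i=6 t=8 v=2: → [1,14); WM=5
i=7 t=12 v=4: → [1,18); WM=9
i=8 t=12 v=7: → [1,18); WM=9
i=9 t=14 v=3: → [1,20); WM=11
i=10 t=15 v=1: → [1,21); WM=12
i=11 t=5 v=7: DROP (t<12-3); WM=12
i=12 t=19 v=5: → [1,25); WM=16
i=13 t=21 v=7: → [1,27); WM=18
i=14 t=22 v=1: → [1,28); WM=19
i=15 t=22 v=5: → [1,28); WM=19
i=16 t=23 v=8: → [1,29); WM=20
i=17 t=29 v=7: → [29,35); WM=26
i=18 t=32 v=6: → [29,38); WM=29
i=19 t=32 v=6: → [29,38); WM=29
i=20 t=35 v=9: → [29,41); WM=32
i=21 t=28 v=2: DROP (t<32-3); WM=32

11 21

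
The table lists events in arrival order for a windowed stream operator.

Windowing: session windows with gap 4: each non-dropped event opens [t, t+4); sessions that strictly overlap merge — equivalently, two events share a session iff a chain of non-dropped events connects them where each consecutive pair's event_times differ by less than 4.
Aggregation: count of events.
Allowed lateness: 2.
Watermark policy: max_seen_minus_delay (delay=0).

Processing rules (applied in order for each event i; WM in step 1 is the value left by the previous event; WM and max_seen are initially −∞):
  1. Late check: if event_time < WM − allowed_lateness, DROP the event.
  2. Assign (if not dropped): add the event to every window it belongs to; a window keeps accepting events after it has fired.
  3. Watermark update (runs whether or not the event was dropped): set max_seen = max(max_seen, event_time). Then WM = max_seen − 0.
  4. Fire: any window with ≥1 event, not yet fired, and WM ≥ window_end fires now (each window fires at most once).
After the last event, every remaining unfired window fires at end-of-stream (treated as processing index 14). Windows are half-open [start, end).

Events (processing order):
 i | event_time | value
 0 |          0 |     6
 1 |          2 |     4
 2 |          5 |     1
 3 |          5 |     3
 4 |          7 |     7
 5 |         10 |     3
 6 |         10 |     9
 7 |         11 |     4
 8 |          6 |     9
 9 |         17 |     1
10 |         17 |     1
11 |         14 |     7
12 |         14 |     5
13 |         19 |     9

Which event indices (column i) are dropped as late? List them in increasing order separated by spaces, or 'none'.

8 11 12

i=0 t=0 v=6: → [0,4); WM=0
i=1 t=2 v=4: → [0,6); WM=2
i=2 t=5 v=1: → [0,9); WM=5
i=3 t=5 v=3: → [0,9); WM=5
i=4 t=7 v=7: → [0,11); WM=7
i=5 t=10 v=3: → [0,14); WM=10
i=6 t=10 v=9: → [0,14); WM=10
i=7 t=11 v=4: → [0,15); WM=11
i=8 t=6 v=9: DROP (t<11-2); WM=11
i=9 t=17 v=1: → [17,21); WM=17
i=10 t=17 v=1: → [17,21); WM=17
i=11 t=14 v=7: DROP (t<17-2); WM=17
i=12 t=14 v=5: DROP (t<17-2); WM=17
i=13 t=19 v=9: → [17,23); WM=19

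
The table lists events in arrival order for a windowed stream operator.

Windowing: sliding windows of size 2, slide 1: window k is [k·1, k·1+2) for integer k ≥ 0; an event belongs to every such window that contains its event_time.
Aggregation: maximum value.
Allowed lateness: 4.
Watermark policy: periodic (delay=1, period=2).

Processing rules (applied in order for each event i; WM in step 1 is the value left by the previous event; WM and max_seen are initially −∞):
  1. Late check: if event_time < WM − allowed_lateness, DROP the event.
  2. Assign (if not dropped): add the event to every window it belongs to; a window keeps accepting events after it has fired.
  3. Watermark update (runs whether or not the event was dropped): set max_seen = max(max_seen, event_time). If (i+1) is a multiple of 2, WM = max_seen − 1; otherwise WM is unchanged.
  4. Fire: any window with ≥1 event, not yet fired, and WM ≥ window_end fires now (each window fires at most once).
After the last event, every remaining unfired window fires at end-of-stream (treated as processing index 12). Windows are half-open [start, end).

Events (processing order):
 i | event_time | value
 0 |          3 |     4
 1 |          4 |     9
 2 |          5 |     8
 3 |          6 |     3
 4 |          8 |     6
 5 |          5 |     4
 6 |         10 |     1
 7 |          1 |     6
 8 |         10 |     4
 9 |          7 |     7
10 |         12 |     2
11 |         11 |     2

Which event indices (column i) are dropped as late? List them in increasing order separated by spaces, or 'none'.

i=0 t=3 v=4: → [3,5),[2,4); WM=−∞
i=1 t=4 v=9: → [4,6),[3,5); WM=3
i=2 t=5 v=8: → [5,7),[4,6); WM=3
i=3 t=6 v=3: → [6,8),[5,7); WM=5; [2,4) fires=4 [3,5) fires=9
i=4 t=8 v=6: → [8,10),[7,9); WM=5
i=5 t=5 v=4: → [5,7),[4,6); WM=7; [4,6) fires=9 [5,7) fires=8
i=6 t=10 v=1: → [10,12),[9,11); WM=7
i=7 t=1 v=6: DROP (t<7-4); WM=9; [6,8) fires=3 [7,9) fires=6
i=8 t=10 v=4: → [10,12),[9,11); WM=9
i=9 t=7 v=7: → [7,9),[6,8); WM=9
i=10 t=12 v=2: → [12,14),[11,13); WM=9
i=11 t=11 v=2: → [11,13),[10,12); WM=11; [8,10) fires=6 [9,11) fires=4

7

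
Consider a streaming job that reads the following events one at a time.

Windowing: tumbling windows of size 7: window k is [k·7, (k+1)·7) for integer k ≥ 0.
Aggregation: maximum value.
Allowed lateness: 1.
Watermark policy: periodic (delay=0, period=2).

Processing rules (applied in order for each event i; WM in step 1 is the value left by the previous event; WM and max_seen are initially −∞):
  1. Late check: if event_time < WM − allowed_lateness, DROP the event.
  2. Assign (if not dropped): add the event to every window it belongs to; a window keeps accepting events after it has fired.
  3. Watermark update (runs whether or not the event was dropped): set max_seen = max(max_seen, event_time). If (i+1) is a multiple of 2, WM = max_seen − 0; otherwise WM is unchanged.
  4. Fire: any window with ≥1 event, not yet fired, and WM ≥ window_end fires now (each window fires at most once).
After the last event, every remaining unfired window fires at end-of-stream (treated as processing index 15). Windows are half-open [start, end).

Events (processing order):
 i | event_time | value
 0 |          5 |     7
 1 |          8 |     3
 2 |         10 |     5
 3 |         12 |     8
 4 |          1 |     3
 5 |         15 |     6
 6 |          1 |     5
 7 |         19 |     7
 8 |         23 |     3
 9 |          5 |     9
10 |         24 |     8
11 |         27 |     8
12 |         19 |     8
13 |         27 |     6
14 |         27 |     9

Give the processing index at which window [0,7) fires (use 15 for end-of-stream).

i=0 t=5 v=7: → [0,7); WM=−∞
i=1 t=8 v=3: → [7,14); WM=8; [0,7) fires=7
i=2 t=10 v=5: → [7,14); WM=8
i=3 t=12 v=8: → [7,14); WM=12
i=4 t=1 v=3: DROP (t<12-1); WM=12
i=5 t=15 v=6: → [14,21); WM=15; [7,14) fires=8
i=6 t=1 v=5: DROP (t<15-1); WM=15
i=7 t=19 v=7: → [14,21); WM=19
i=8 t=23 v=3: → [21,28); WM=19
i=9 t=5 v=9: DROP (t<19-1); WM=23; [14,21) fires=7
i=10 t=24 v=8: → [21,28); WM=23
i=11 t=27 v=8: → [21,28); WM=27
i=12 t=19 v=8: DROP (t<27-1); WM=27
i=13 t=27 v=6: → [21,28); WM=27
i=14 t=27 v=9: → [21,28); WM=27

1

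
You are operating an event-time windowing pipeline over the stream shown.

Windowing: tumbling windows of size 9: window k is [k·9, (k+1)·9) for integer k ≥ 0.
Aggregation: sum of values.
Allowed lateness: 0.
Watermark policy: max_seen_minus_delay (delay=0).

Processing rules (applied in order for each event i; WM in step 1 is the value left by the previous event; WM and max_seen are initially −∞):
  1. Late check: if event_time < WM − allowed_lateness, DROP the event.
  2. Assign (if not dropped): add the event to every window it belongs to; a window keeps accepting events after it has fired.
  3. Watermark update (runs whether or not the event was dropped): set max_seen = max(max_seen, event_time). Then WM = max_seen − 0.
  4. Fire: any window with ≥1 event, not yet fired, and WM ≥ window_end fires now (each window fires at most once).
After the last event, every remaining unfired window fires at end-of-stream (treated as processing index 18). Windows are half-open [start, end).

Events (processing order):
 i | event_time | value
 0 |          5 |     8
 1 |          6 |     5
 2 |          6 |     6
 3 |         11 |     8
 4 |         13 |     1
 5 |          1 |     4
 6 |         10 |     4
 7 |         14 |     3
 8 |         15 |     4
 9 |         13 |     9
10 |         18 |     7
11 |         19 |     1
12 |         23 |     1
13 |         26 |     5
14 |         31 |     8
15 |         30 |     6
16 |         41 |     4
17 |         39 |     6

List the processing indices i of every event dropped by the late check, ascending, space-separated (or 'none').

5 6 9 15 17

i=0 t=5 v=8: → [0,9); WM=5
i=1 t=6 v=5: → [0,9); WM=6
i=2 t=6 v=6: → [0,9); WM=6
i=3 t=11 v=8: → [9,18); WM=11; [0,9) fires=19
i=4 t=13 v=1: → [9,18); WM=13
i=5 t=1 v=4: DROP (t<13-0); WM=13
i=6 t=10 v=4: DROP (t<13-0); WM=13
i=7 t=14 v=3: → [9,18); WM=14
i=8 t=15 v=4: → [9,18); WM=15
i=9 t=13 v=9: DROP (t<15-0); WM=15
i=10 t=18 v=7: → [18,27); WM=18; [9,18) fires=16
i=11 t=19 v=1: → [18,27); WM=19
i=12 t=23 v=1: → [18,27); WM=23
i=13 t=26 v=5: → [18,27); WM=26
i=14 t=31 v=8: → [27,36); WM=31; [18,27) fires=14
i=15 t=30 v=6: DROP (t<31-0); WM=31
i=16 t=41 v=4: → [36,45); WM=41; [27,36) fires=8
i=17 t=39 v=6: DROP (t<41-0); WM=41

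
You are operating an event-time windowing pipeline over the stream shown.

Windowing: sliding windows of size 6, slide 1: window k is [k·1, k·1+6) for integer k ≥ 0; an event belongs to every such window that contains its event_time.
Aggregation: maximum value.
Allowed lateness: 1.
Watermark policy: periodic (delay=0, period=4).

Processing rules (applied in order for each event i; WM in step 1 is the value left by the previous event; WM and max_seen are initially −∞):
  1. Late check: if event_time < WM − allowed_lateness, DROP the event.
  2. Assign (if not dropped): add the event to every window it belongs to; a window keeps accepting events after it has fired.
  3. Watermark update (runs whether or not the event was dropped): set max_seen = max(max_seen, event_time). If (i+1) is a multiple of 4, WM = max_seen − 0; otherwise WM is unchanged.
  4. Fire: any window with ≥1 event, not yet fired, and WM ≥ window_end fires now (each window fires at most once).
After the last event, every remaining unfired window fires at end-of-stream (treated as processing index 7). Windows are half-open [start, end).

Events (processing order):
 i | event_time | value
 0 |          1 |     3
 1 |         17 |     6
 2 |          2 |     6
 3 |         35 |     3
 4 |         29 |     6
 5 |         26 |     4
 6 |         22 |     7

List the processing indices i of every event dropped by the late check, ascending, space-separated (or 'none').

i=0 t=1 v=3: → [1,7),[0,6); WM=−∞
i=1 t=17 v=6: → [17,23),[16,22),[15,21),[14,20),[13,19),[12,18); WM=−∞
i=2 t=2 v=6: → [2,8),[1,7),[0,6); WM=−∞
i=3 t=35 v=3: → [35,41),[34,40),[33,39),[32,38),[31,37),[30,36); WM=35; [0,6) fires=6 [1,7) fires=6 [2,8) fires=6 [12,18) fires=6 [13,19) fires=6 [14,20) fires=6 [15,21) fires=6 [16,22) fires=6 [17,23) fires=6
i=4 t=29 v=6: DROP (t<35-1); WM=35
i=5 t=26 v=4: DROP (t<35-1); WM=35
i=6 t=22 v=7: DROP (t<35-1); WM=35

4 5 6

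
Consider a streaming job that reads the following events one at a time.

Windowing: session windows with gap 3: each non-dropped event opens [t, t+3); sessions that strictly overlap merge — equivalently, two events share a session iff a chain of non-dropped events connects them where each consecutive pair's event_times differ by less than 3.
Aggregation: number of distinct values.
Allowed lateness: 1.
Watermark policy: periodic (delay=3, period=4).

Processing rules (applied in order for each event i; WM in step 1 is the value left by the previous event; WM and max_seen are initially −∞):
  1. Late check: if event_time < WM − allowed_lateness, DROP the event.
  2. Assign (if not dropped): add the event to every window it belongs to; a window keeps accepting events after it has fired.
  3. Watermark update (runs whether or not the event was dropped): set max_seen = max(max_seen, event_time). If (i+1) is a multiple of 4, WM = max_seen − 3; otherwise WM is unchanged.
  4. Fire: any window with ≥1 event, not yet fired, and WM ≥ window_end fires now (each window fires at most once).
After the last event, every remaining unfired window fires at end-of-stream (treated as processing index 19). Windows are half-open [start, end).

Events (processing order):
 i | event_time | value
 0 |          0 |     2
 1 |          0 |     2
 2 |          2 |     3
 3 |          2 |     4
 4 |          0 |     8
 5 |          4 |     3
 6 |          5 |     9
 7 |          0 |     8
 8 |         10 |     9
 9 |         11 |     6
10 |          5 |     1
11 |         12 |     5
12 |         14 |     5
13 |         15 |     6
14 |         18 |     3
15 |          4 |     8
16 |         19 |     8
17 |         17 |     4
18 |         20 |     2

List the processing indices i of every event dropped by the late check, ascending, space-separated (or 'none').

i=0 t=0 v=2: → [0,3); WM=−∞
i=1 t=0 v=2: → [0,3); WM=−∞
i=2 t=2 v=3: → [0,5); WM=−∞
i=3 t=2 v=4: → [0,5); WM=-1
i=4 t=0 v=8: → [0,5); WM=-1
i=5 t=4 v=3: → [0,7); WM=-1
i=6 t=5 v=9: → [0,8); WM=-1
i=7 t=0 v=8: → [0,8); WM=2
i=8 t=10 v=9: → [10,13); WM=2
i=9 t=11 v=6: → [10,14); WM=2
i=10 t=5 v=1: → [0,8); WM=2
i=11 t=12 v=5: → [10,15); WM=9
i=12 t=14 v=5: → [10,17); WM=9
i=13 t=15 v=6: → [10,18); WM=9
i=14 t=18 v=3: → [18,21); WM=9
i=15 t=4 v=8: DROP (t<9-1); WM=15
i=16 t=19 v=8: → [18,22); WM=15
i=17 t=17 v=4: → [10,22); WM=15
i=18 t=20 v=2: → [10,23); WM=15

15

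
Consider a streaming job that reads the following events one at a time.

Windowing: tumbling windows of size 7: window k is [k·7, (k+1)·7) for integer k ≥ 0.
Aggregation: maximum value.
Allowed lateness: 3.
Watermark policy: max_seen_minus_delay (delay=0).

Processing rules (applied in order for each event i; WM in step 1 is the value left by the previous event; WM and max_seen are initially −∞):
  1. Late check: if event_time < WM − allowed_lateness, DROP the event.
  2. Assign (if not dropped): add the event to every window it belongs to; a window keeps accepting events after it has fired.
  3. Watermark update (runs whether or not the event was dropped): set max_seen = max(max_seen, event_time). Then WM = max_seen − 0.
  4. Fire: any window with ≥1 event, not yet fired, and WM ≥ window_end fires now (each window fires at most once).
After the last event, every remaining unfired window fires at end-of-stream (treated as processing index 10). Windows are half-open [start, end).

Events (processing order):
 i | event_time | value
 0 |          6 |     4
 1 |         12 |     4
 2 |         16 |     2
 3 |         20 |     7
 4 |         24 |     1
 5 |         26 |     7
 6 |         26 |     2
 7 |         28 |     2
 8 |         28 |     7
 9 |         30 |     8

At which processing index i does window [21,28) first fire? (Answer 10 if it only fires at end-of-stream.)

7

i=0 t=6 v=4: → [0,7); WM=6
i=1 t=12 v=4: → [7,14); WM=12; [0,7) fires=4
i=2 t=16 v=2: → [14,21); WM=16; [7,14) fires=4
i=3 t=20 v=7: → [14,21); WM=20
i=4 t=24 v=1: → [21,28); WM=24; [14,21) fires=7
i=5 t=26 v=7: → [21,28); WM=26
i=6 t=26 v=2: → [21,28); WM=26
i=7 t=28 v=2: → [28,35); WM=28; [21,28) fires=7
i=8 t=28 v=7: → [28,35); WM=28
i=9 t=30 v=8: → [28,35); WM=30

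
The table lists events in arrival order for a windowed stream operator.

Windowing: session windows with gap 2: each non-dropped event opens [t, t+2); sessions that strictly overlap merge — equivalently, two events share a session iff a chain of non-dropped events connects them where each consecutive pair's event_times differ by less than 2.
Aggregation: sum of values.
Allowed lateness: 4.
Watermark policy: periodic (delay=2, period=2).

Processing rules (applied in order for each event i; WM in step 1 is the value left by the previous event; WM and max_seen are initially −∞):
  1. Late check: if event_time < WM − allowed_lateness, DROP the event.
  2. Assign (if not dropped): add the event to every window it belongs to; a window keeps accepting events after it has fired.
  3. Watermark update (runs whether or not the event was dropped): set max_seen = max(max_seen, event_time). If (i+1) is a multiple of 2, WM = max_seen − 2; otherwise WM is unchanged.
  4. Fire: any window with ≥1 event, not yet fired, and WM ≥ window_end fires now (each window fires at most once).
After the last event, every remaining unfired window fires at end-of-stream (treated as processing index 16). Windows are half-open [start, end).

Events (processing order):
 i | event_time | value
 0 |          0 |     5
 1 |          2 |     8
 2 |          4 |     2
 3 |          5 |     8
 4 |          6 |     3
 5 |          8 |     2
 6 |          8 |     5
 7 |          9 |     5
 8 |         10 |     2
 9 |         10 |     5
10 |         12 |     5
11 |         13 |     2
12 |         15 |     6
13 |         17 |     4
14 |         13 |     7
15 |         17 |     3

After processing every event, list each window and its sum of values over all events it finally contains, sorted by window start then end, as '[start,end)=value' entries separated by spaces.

[0,2)=5 [2,4)=8 [4,8)=13 [8,12)=19 [12,15)=14 [15,17)=6 [17,19)=7

i=0 t=0 v=5: → [0,2); WM=−∞
i=1 t=2 v=8: → [2,4); WM=0
i=2 t=4 v=2: → [4,6); WM=0
i=3 t=5 v=8: → [4,7); WM=3
i=4 t=6 v=3: → [4,8); WM=3
i=5 t=8 v=2: → [8,10); WM=6
i=6 t=8 v=5: → [8,10); WM=6
i=7 t=9 v=5: → [8,11); WM=7
i=8 t=10 v=2: → [8,12); WM=7
i=9 t=10 v=5: → [8,12); WM=8
i=10 t=12 v=5: → [12,14); WM=8
i=11 t=13 v=2: → [12,15); WM=11
i=12 t=15 v=6: → [15,17); WM=11
i=13 t=17 v=4: → [17,19); WM=15
i=14 t=13 v=7: → [12,15); WM=15
i=15 t=17 v=3: → [17,19); WM=15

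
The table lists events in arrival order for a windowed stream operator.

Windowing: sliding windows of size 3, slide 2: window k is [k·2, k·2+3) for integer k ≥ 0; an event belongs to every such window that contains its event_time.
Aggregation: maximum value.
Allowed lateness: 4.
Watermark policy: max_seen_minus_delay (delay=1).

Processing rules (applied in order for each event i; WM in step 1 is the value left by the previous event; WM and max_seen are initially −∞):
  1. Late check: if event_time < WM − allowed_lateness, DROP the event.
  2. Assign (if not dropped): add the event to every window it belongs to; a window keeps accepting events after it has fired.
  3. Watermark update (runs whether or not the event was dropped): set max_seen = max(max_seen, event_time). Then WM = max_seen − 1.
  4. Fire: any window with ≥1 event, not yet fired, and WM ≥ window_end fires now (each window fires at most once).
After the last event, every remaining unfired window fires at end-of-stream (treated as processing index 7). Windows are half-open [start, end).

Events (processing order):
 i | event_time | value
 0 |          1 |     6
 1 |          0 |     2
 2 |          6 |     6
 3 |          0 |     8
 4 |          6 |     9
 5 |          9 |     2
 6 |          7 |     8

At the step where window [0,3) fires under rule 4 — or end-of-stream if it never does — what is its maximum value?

i=0 t=1 v=6: → [0,3); WM=0
i=1 t=0 v=2: → [0,3); WM=0
i=2 t=6 v=6: → [6,9),[4,7); WM=5; [0,3) fires=6
i=3 t=0 v=8: DROP (t<5-4); WM=5
i=4 t=6 v=9: → [6,9),[4,7); WM=5
i=5 t=9 v=2: → [8,11); WM=8; [4,7) fires=9
i=6 t=7 v=8: → [6,9); WM=8

6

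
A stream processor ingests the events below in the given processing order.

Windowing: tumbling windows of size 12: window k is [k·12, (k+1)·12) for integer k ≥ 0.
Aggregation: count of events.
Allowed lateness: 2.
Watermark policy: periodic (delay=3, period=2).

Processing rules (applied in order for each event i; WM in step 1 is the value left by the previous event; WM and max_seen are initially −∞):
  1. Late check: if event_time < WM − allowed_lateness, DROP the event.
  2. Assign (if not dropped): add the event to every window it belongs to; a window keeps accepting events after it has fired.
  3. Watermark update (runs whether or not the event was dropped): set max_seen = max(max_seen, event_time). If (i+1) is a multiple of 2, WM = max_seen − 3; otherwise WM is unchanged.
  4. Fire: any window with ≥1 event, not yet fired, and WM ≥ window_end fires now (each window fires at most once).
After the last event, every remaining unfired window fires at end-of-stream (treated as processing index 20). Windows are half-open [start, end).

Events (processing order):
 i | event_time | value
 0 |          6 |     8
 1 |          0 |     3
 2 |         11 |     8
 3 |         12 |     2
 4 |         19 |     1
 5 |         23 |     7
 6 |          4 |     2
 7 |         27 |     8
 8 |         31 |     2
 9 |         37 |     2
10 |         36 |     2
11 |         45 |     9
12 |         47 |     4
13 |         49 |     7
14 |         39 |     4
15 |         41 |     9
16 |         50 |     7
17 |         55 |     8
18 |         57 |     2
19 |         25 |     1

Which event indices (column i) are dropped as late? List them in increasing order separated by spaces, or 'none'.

i=0 t=6 v=8: → [0,12); WM=−∞
i=1 t=0 v=3: → [0,12); WM=3
i=2 t=11 v=8: → [0,12); WM=3
i=3 t=12 v=2: → [12,24); WM=9
i=4 t=19 v=1: → [12,24); WM=9
i=5 t=23 v=7: → [12,24); WM=20; [0,12) fires=3
i=6 t=4 v=2: DROP (t<20-2); WM=20
i=7 t=27 v=8: → [24,36); WM=24; [12,24) fires=3
i=8 t=31 v=2: → [24,36); WM=24
i=9 t=37 v=2: → [36,48); WM=34
i=10 t=36 v=2: → [36,48); WM=34
i=11 t=45 v=9: → [36,48); WM=42; [24,36) fires=2
i=12 t=47 v=4: → [36,48); WM=42
i=13 t=49 v=7: → [48,60); WM=46
i=14 t=39 v=4: DROP (t<46-2); WM=46
i=15 t=41 v=9: DROP (t<46-2); WM=46
i=16 t=50 v=7: → [48,60); WM=46
i=17 t=55 v=8: → [48,60); WM=52; [36,48) fires=4
i=18 t=57 v=2: → [48,60); WM=52
i=19 t=25 v=1: DROP (t<52-2); WM=54

6 14 15 19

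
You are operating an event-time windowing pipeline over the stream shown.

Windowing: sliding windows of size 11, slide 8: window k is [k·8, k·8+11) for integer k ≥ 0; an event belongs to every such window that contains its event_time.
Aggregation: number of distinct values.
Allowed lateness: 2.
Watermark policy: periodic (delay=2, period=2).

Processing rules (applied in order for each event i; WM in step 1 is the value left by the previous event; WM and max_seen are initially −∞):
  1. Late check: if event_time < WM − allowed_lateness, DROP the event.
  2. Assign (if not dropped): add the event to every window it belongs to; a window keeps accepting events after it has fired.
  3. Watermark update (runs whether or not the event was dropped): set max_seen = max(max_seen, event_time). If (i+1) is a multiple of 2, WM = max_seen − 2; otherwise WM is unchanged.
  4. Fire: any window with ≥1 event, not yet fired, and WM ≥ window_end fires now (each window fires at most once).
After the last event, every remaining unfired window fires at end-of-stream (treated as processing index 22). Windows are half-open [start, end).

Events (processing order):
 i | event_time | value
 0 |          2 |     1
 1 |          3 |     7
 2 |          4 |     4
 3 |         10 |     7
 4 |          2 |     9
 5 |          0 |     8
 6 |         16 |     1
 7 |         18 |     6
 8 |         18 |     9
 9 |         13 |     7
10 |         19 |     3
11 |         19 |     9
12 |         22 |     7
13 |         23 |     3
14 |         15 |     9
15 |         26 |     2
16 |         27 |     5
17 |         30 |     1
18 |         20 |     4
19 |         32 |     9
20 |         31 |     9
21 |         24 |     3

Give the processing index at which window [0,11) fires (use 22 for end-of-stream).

i=0 t=2 v=1: → [0,11); WM=−∞
i=1 t=3 v=7: → [0,11); WM=1
i=2 t=4 v=4: → [0,11); WM=1
i=3 t=10 v=7: → [8,19),[0,11); WM=8
i=4 t=2 v=9: DROP (t<8-2); WM=8
i=5 t=0 v=8: DROP (t<8-2); WM=8
i=6 t=16 v=1: → [16,27),[8,19); WM=8
i=7 t=18 v=6: → [16,27),[8,19); WM=16; [0,11) fires=3
i=8 t=18 v=9: → [16,27),[8,19); WM=16
i=9 t=13 v=7: DROP (t<16-2); WM=16
i=10 t=19 v=3: → [16,27); WM=16
i=11 t=19 v=9: → [16,27); WM=17
i=12 t=22 v=7: → [16,27); WM=17
i=13 t=23 v=3: → [16,27); WM=21; [8,19) fires=4
i=14 t=15 v=9: DROP (t<21-2); WM=21
i=15 t=26 v=2: → [24,35),[16,27); WM=24
i=16 t=27 v=5: → [24,35); WM=24
i=17 t=30 v=1: → [24,35); WM=28; [16,27) fires=6
i=18 t=20 v=4: DROP (t<28-2); WM=28
i=19 t=32 v=9: → [32,43),[24,35); WM=30
i=20 t=31 v=9: → [24,35); WM=30
i=21 t=24 v=3: DROP (t<30-2); WM=30

7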